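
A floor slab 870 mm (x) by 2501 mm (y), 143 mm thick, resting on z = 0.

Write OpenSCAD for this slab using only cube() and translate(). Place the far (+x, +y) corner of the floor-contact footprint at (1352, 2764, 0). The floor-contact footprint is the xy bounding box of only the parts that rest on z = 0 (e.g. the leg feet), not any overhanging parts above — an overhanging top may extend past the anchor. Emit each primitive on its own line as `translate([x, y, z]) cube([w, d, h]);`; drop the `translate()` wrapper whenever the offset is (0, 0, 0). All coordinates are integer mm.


translate([482, 263, 0]) cube([870, 2501, 143]);


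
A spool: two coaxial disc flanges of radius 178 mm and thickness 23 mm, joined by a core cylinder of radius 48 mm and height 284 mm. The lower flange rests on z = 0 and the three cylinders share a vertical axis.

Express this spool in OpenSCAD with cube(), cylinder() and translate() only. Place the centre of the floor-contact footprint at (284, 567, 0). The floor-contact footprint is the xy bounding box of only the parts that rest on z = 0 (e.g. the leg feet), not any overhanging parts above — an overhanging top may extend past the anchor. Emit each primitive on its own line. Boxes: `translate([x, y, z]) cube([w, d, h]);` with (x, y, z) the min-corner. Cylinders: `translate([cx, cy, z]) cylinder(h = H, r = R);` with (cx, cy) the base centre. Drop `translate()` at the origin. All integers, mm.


translate([284, 567, 0]) cylinder(h = 23, r = 178);
translate([284, 567, 23]) cylinder(h = 284, r = 48);
translate([284, 567, 307]) cylinder(h = 23, r = 178);


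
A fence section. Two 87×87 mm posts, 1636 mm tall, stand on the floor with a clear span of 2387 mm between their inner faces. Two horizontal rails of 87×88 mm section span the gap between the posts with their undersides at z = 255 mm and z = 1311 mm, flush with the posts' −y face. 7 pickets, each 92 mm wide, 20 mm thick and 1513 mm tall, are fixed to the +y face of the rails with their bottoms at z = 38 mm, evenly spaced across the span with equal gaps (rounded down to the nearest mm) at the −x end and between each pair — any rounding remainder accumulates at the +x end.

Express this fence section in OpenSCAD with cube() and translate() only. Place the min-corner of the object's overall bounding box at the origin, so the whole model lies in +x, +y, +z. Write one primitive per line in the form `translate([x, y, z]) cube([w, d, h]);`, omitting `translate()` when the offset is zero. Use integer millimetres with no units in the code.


cube([87, 87, 1636]);
translate([2474, 0, 0]) cube([87, 87, 1636]);
translate([87, 0, 255]) cube([2387, 87, 88]);
translate([87, 0, 1311]) cube([2387, 87, 88]);
translate([304, 87, 38]) cube([92, 20, 1513]);
translate([613, 87, 38]) cube([92, 20, 1513]);
translate([922, 87, 38]) cube([92, 20, 1513]);
translate([1231, 87, 38]) cube([92, 20, 1513]);
translate([1540, 87, 38]) cube([92, 20, 1513]);
translate([1849, 87, 38]) cube([92, 20, 1513]);
translate([2158, 87, 38]) cube([92, 20, 1513]);


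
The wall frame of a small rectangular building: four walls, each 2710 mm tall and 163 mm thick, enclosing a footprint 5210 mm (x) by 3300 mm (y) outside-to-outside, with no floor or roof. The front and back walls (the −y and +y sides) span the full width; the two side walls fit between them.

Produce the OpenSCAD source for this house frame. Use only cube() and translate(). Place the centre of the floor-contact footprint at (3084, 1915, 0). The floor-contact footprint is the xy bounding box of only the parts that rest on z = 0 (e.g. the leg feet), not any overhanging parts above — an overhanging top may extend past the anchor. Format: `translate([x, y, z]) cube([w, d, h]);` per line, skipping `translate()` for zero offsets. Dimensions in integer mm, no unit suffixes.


translate([479, 265, 0]) cube([5210, 163, 2710]);
translate([479, 3402, 0]) cube([5210, 163, 2710]);
translate([479, 428, 0]) cube([163, 2974, 2710]);
translate([5526, 428, 0]) cube([163, 2974, 2710]);


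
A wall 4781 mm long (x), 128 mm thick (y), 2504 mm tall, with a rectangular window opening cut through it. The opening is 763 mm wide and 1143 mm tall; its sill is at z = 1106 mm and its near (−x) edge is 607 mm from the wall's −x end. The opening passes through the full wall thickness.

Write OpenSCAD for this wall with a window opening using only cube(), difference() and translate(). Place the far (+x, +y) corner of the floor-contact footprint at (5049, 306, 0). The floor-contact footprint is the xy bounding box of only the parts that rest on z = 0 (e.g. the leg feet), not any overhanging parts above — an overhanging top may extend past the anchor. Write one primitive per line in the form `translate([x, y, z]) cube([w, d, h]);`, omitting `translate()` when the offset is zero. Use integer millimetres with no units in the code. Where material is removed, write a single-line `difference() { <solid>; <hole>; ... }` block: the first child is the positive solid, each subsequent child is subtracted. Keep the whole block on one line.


difference() { translate([268, 178, 0]) cube([4781, 128, 2504]); translate([875, 178, 1106]) cube([763, 128, 1143]); }


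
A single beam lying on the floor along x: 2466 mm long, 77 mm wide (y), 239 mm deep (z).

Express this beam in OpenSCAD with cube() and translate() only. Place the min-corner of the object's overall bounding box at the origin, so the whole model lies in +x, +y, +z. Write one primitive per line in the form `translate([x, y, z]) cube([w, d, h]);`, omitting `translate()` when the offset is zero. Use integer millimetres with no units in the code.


cube([2466, 77, 239]);


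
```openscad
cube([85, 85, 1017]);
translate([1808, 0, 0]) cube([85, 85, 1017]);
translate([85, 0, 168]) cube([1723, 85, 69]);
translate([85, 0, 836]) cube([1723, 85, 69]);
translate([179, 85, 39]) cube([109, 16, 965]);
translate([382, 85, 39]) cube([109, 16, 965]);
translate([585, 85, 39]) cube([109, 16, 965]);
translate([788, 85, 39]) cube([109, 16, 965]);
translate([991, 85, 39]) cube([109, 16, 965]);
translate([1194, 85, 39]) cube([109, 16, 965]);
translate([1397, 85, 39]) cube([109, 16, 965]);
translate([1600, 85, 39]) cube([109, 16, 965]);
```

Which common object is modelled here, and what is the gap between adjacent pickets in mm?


A fence section. The picket gap is 94 mm.

Two posts, two rails, 8 pickets — a fence section. Span 1723 mm holds 8 pickets of 109 mm with 9 equal gaps: ⌊(1723 − 8·109) / 9⌋ = 94 mm.


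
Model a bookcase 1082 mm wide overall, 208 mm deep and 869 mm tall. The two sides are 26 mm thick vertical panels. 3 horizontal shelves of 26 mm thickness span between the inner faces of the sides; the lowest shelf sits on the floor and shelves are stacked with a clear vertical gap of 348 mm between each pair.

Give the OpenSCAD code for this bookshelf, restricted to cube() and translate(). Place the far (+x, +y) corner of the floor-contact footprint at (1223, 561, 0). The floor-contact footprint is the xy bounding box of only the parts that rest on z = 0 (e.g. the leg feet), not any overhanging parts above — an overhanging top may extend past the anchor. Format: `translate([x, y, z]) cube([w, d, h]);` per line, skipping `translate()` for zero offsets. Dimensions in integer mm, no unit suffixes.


translate([141, 353, 0]) cube([26, 208, 869]);
translate([1197, 353, 0]) cube([26, 208, 869]);
translate([167, 353, 0]) cube([1030, 208, 26]);
translate([167, 353, 374]) cube([1030, 208, 26]);
translate([167, 353, 748]) cube([1030, 208, 26]);


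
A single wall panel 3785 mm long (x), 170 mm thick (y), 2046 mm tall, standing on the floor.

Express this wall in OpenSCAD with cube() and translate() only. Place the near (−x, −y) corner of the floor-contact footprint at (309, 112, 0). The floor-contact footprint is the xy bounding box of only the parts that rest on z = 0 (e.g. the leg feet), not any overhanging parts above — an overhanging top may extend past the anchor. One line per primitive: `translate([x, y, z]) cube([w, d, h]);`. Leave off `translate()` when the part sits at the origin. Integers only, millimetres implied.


translate([309, 112, 0]) cube([3785, 170, 2046]);


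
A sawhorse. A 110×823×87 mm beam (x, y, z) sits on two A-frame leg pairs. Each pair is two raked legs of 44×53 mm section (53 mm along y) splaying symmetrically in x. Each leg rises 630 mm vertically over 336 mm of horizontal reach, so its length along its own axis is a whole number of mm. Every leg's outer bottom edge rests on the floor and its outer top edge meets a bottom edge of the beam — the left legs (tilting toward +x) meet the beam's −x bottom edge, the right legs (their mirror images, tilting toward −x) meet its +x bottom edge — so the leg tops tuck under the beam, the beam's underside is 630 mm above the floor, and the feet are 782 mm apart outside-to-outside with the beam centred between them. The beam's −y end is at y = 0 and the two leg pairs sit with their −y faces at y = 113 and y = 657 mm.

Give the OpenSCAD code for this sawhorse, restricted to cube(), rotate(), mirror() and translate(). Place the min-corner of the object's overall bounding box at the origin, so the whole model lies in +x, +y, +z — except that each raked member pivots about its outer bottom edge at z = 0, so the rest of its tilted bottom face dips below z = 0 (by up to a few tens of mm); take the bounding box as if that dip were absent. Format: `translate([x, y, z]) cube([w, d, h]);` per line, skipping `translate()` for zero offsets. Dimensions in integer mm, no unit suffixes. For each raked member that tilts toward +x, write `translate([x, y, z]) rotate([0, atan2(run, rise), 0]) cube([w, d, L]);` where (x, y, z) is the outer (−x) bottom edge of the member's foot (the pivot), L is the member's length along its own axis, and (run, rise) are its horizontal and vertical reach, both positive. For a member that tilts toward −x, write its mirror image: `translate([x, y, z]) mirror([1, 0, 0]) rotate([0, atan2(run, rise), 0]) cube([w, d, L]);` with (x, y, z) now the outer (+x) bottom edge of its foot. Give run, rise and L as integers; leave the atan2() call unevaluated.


translate([336, 0, 630]) cube([110, 823, 87]);
translate([0, 113, 0]) rotate([0, atan2(336, 630), 0]) cube([44, 53, 714]);
translate([782, 113, 0]) mirror([1, 0, 0]) rotate([0, atan2(336, 630), 0]) cube([44, 53, 714]);
translate([0, 657, 0]) rotate([0, atan2(336, 630), 0]) cube([44, 53, 714]);
translate([782, 657, 0]) mirror([1, 0, 0]) rotate([0, atan2(336, 630), 0]) cube([44, 53, 714]);


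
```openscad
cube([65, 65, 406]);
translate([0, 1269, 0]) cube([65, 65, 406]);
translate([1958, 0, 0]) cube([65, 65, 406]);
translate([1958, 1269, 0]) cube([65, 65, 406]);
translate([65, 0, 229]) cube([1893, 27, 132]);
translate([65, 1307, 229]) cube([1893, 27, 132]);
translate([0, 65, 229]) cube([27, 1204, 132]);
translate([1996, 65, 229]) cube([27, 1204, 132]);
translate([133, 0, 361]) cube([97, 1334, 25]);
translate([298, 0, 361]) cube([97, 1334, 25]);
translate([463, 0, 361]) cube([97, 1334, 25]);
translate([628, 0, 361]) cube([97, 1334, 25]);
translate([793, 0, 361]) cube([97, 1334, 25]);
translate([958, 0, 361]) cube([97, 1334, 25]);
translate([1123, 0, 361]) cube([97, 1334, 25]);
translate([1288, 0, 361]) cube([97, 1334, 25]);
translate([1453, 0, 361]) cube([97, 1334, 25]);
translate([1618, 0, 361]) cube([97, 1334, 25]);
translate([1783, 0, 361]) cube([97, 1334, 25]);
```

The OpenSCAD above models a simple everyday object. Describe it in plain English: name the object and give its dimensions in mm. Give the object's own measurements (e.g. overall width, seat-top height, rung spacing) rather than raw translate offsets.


A bed frame 2023 mm long (x) by 1334 mm wide (y). Four 65×65 mm corner posts, 406 mm tall, at the corners of the footprint. Four rails of 27 mm thickness and 132 mm height run between adjacent posts with their undersides at z = 229 mm, their outer faces flush with the outside of the frame (the two x-running rails run between the posts' inner faces; the two y-running rails run between the posts' inner faces). 11 slats, each 97 mm wide (x) and 25 mm thick, lie across the top of the two x-running rails, running the full 1334 mm width of the frame in y; along x they sit between the end posts with a 68 mm gap after the −x posts and between neighbouring slats, leaving 78 mm before the +x posts.


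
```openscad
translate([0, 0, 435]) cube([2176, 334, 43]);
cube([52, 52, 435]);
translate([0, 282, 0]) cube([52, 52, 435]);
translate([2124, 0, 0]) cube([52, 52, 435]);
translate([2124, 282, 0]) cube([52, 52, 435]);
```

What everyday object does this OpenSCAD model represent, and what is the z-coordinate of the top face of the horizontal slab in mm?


A bench. The seat-top height is 478 mm.

A long slab on four corner posts — a bench. The slab sits at z = 435 with thickness 43, so the top is 435 + 43 = 478 mm.


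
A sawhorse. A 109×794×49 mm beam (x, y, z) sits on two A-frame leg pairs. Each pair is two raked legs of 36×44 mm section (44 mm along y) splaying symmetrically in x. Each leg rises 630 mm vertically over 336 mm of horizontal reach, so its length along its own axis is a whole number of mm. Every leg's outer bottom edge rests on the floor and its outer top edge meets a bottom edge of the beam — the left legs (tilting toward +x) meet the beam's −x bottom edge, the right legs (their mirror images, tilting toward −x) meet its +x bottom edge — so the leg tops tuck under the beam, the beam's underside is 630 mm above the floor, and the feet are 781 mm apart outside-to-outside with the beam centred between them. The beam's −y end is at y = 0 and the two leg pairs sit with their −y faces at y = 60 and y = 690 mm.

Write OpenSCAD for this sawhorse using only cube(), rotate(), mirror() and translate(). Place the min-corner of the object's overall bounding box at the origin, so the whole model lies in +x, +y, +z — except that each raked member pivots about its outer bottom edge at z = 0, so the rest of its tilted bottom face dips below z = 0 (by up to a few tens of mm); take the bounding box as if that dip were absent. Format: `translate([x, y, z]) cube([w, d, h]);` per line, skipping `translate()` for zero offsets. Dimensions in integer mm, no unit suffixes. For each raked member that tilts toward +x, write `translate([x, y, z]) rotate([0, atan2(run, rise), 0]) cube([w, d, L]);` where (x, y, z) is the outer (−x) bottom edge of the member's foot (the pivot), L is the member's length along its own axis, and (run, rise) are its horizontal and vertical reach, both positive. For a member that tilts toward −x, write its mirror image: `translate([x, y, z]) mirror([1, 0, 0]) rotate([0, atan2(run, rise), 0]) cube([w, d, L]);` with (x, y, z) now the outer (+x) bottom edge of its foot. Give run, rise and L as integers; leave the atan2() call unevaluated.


translate([336, 0, 630]) cube([109, 794, 49]);
translate([0, 60, 0]) rotate([0, atan2(336, 630), 0]) cube([36, 44, 714]);
translate([781, 60, 0]) mirror([1, 0, 0]) rotate([0, atan2(336, 630), 0]) cube([36, 44, 714]);
translate([0, 690, 0]) rotate([0, atan2(336, 630), 0]) cube([36, 44, 714]);
translate([781, 690, 0]) mirror([1, 0, 0]) rotate([0, atan2(336, 630), 0]) cube([36, 44, 714]);


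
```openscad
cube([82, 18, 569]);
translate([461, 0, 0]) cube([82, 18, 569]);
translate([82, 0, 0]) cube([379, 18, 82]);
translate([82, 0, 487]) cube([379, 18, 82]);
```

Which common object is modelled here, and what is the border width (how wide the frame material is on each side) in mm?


A picture frame. The border width is 82 mm.

Four thin pieces enclosing a rectangular opening — a picture frame. The two full-height stiles are 569 mm tall; the top rail sits at z = 487 and is 82 mm tall, so the border above the opening is 569 − 487 = 82 mm, matching the stile x-width.


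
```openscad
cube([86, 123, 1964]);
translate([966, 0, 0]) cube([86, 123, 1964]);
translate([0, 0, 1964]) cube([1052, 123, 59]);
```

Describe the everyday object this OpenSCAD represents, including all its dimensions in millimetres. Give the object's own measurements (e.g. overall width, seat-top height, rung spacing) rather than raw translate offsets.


A door frame. The clear opening is 880 mm wide and 1964 mm high. Two 86 mm wide jambs, 123 mm deep, stand either side of the opening from the floor to the top of the opening. A 59 mm thick head sits across the top of both jambs, spanning the full outside width of the frame.


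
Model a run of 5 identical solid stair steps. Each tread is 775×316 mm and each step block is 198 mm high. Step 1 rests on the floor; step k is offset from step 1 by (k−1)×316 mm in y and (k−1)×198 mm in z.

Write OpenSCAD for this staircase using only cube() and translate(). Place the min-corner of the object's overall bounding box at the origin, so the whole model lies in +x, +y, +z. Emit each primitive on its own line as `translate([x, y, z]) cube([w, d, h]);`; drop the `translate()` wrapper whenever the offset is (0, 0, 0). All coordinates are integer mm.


cube([775, 316, 198]);
translate([0, 316, 198]) cube([775, 316, 198]);
translate([0, 632, 396]) cube([775, 316, 198]);
translate([0, 948, 594]) cube([775, 316, 198]);
translate([0, 1264, 792]) cube([775, 316, 198]);


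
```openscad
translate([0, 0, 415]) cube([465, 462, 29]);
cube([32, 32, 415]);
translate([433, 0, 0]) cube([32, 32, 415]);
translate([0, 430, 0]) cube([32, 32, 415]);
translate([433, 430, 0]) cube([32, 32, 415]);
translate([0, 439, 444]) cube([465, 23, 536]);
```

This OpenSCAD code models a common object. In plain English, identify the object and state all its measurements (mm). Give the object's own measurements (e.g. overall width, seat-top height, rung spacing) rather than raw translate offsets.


A chair. The seat is a 465×462×29 mm slab with its top at z = 444 mm, on four 32×32 mm corner legs (flush with the seat edges, standing on z = 0). A flat backrest 23 mm thick, 536 mm tall, spans the full seat width and rises from the seat top along its +y edge, rear face flush with the rear of the seat.


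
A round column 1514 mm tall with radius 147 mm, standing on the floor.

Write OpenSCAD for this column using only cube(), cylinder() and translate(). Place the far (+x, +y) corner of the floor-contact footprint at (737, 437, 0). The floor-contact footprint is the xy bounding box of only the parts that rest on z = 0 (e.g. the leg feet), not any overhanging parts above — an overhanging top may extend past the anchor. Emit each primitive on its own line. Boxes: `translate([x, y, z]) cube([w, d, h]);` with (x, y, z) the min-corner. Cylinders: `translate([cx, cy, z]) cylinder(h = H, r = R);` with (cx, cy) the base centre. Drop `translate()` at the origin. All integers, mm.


translate([590, 290, 0]) cylinder(h = 1514, r = 147);


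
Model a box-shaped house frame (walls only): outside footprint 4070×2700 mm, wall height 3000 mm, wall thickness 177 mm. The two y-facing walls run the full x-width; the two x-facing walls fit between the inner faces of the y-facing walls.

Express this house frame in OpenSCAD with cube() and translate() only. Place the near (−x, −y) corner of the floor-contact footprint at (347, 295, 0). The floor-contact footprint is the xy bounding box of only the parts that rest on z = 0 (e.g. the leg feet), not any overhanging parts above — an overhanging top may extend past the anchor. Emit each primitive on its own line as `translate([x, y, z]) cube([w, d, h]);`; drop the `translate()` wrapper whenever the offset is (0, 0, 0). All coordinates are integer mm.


translate([347, 295, 0]) cube([4070, 177, 3000]);
translate([347, 2818, 0]) cube([4070, 177, 3000]);
translate([347, 472, 0]) cube([177, 2346, 3000]);
translate([4240, 472, 0]) cube([177, 2346, 3000]);


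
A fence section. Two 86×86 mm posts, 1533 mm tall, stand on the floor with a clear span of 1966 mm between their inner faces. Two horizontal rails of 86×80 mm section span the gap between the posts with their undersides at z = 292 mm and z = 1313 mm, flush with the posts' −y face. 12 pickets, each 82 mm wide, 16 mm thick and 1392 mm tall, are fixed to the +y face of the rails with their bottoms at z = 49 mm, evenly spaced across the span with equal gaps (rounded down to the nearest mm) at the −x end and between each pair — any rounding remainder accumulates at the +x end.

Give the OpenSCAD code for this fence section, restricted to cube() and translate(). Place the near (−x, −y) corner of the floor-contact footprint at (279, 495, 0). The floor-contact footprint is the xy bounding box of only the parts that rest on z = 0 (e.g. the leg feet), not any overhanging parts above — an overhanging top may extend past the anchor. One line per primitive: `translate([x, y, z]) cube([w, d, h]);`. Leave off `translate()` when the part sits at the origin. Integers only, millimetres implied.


translate([279, 495, 0]) cube([86, 86, 1533]);
translate([2331, 495, 0]) cube([86, 86, 1533]);
translate([365, 495, 292]) cube([1966, 86, 80]);
translate([365, 495, 1313]) cube([1966, 86, 80]);
translate([440, 581, 49]) cube([82, 16, 1392]);
translate([597, 581, 49]) cube([82, 16, 1392]);
translate([754, 581, 49]) cube([82, 16, 1392]);
translate([911, 581, 49]) cube([82, 16, 1392]);
translate([1068, 581, 49]) cube([82, 16, 1392]);
translate([1225, 581, 49]) cube([82, 16, 1392]);
translate([1382, 581, 49]) cube([82, 16, 1392]);
translate([1539, 581, 49]) cube([82, 16, 1392]);
translate([1696, 581, 49]) cube([82, 16, 1392]);
translate([1853, 581, 49]) cube([82, 16, 1392]);
translate([2010, 581, 49]) cube([82, 16, 1392]);
translate([2167, 581, 49]) cube([82, 16, 1392]);


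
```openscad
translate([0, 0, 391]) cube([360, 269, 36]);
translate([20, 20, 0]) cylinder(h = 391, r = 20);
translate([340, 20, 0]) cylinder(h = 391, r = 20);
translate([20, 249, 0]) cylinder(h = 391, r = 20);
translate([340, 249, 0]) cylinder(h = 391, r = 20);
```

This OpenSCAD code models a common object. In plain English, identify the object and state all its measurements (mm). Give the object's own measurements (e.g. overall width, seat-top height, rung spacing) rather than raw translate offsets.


A four-legged stool. The seat is a 360×269×36 mm slab whose top surface is at z = 427 mm; four round legs, each 40 mm in diameter, run from the floor (z = 0) to the underside of the seat, each leg's axis is inset half a diameter from the nearest pair of seat edges (so the leg's bounding box is flush with the corner).


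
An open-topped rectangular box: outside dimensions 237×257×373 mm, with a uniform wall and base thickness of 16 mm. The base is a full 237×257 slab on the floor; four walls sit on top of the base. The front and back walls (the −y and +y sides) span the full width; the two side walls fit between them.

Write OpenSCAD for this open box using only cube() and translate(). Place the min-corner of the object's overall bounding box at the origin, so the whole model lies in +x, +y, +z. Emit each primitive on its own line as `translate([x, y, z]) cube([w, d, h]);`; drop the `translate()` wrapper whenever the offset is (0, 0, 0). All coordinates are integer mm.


cube([237, 257, 16]);
translate([0, 0, 16]) cube([237, 16, 357]);
translate([0, 241, 16]) cube([237, 16, 357]);
translate([0, 16, 16]) cube([16, 225, 357]);
translate([221, 16, 16]) cube([16, 225, 357]);


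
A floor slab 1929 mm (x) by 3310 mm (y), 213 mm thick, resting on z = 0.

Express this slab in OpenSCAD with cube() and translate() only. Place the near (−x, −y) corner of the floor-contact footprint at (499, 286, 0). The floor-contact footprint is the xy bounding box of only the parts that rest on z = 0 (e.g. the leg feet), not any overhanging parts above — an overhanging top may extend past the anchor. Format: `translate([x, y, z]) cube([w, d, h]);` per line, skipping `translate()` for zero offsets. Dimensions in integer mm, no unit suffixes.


translate([499, 286, 0]) cube([1929, 3310, 213]);


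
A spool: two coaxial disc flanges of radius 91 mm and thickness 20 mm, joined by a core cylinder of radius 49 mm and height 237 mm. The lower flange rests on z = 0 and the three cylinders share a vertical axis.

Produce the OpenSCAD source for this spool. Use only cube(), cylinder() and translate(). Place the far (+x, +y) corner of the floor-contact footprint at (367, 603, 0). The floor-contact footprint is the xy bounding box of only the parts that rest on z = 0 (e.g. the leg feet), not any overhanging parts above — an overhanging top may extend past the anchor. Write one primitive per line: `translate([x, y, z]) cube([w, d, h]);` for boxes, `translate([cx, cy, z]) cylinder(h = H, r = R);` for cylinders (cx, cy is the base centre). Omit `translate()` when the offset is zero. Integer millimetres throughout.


translate([276, 512, 0]) cylinder(h = 20, r = 91);
translate([276, 512, 20]) cylinder(h = 237, r = 49);
translate([276, 512, 257]) cylinder(h = 20, r = 91);


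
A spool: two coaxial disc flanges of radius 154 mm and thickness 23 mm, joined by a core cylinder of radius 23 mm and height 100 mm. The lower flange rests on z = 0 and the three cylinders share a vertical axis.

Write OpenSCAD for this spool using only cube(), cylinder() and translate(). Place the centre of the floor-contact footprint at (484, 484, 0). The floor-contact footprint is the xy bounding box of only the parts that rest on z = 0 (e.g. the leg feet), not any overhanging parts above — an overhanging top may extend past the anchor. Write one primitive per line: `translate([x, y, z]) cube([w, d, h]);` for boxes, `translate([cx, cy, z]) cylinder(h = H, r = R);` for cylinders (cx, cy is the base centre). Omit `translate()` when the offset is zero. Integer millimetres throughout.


translate([484, 484, 0]) cylinder(h = 23, r = 154);
translate([484, 484, 23]) cylinder(h = 100, r = 23);
translate([484, 484, 123]) cylinder(h = 23, r = 154);


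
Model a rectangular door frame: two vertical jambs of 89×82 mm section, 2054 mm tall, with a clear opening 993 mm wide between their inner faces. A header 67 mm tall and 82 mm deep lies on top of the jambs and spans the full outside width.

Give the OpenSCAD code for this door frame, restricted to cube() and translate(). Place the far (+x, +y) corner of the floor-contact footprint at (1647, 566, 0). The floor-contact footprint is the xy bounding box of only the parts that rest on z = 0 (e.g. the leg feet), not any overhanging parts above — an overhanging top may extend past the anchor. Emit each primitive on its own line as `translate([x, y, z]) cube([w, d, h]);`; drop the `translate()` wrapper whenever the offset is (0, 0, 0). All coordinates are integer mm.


translate([476, 484, 0]) cube([89, 82, 2054]);
translate([1558, 484, 0]) cube([89, 82, 2054]);
translate([476, 484, 2054]) cube([1171, 82, 67]);


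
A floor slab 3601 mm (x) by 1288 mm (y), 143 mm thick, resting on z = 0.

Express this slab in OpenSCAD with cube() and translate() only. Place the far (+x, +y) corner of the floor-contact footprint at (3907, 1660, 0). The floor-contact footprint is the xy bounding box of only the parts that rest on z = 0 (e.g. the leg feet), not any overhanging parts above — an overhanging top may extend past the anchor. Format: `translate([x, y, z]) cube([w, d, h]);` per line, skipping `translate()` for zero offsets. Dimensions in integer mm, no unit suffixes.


translate([306, 372, 0]) cube([3601, 1288, 143]);


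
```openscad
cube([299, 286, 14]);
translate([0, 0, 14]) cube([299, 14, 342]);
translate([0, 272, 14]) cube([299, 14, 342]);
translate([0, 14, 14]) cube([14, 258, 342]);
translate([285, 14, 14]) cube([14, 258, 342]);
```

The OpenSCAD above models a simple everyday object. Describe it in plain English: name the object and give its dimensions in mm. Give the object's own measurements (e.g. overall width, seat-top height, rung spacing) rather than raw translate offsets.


An open-topped rectangular box: outside dimensions 299×286×356 mm, with a uniform wall and base thickness of 14 mm. The base is a full 299×286 slab on the floor; four walls sit on top of the base. The front and back walls (the −y and +y sides) span the full width; the two side walls fit between them.


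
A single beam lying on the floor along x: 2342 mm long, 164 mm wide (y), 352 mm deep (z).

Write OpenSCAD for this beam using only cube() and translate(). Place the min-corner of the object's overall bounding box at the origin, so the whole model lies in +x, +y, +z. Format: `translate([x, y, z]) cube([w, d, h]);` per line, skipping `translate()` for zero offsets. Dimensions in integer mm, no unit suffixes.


cube([2342, 164, 352]);


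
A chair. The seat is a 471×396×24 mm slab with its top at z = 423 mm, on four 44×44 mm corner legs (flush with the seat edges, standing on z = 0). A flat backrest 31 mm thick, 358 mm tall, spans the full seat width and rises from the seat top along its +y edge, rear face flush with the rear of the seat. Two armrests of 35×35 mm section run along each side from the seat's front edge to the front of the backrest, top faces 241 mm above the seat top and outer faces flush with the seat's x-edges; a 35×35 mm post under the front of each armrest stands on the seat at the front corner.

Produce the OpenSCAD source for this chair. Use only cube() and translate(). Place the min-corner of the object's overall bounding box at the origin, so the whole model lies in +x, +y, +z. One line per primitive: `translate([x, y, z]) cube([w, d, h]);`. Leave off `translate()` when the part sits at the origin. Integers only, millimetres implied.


translate([0, 0, 399]) cube([471, 396, 24]);
cube([44, 44, 399]);
translate([427, 0, 0]) cube([44, 44, 399]);
translate([0, 352, 0]) cube([44, 44, 399]);
translate([427, 352, 0]) cube([44, 44, 399]);
translate([0, 365, 423]) cube([471, 31, 358]);
translate([0, 0, 629]) cube([35, 365, 35]);
translate([436, 0, 629]) cube([35, 365, 35]);
translate([0, 0, 423]) cube([35, 35, 206]);
translate([436, 0, 423]) cube([35, 35, 206]);


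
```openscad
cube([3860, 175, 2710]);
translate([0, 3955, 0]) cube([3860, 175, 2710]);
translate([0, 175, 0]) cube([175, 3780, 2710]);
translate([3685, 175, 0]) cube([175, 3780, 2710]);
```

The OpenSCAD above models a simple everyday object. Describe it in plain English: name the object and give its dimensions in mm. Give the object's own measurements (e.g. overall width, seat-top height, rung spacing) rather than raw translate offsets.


The wall frame of a small rectangular building: four walls, each 2710 mm tall and 175 mm thick, enclosing a footprint 3860 mm (x) by 4130 mm (y) outside-to-outside, with no floor or roof. The front and back walls (the −y and +y sides) span the full width; the two side walls fit between them.


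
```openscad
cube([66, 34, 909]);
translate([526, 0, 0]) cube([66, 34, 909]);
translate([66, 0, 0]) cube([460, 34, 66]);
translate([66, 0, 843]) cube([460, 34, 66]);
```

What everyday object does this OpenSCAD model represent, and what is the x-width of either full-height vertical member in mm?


A picture frame. The border width is 66 mm.

Four thin pieces enclosing a rectangular opening — a picture frame. The two full-height stiles are 909 mm tall; the top rail sits at z = 843 and is 66 mm tall, so the border above the opening is 909 − 843 = 66 mm, matching the stile x-width.


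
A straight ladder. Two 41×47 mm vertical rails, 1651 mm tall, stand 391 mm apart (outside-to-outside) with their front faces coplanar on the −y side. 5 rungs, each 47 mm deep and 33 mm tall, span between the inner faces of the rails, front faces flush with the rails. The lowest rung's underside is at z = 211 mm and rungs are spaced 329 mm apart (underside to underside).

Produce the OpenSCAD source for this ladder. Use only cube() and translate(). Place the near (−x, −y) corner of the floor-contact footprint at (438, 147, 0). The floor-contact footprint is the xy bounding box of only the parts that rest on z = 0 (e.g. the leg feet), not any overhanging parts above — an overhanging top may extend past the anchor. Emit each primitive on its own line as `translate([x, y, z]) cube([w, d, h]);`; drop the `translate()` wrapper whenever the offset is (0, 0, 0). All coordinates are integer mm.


translate([438, 147, 0]) cube([41, 47, 1651]);
translate([788, 147, 0]) cube([41, 47, 1651]);
translate([479, 147, 211]) cube([309, 47, 33]);
translate([479, 147, 540]) cube([309, 47, 33]);
translate([479, 147, 869]) cube([309, 47, 33]);
translate([479, 147, 1198]) cube([309, 47, 33]);
translate([479, 147, 1527]) cube([309, 47, 33]);


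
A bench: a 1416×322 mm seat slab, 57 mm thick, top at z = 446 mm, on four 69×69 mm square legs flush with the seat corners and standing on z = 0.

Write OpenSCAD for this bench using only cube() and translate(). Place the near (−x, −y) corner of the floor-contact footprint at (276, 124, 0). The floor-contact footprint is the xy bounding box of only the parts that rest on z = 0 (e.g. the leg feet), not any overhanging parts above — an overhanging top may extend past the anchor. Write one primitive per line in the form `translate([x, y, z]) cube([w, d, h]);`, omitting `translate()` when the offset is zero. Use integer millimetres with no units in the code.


// leg_h = 446 − 57 = 389
translate([276, 124, 389]) cube([1416, 322, 57]);
translate([276, 124, 0]) cube([69, 69, 389]);
translate([276, 377, 0]) cube([69, 69, 389]);
translate([1623, 124, 0]) cube([69, 69, 389]);
translate([1623, 377, 0]) cube([69, 69, 389]);


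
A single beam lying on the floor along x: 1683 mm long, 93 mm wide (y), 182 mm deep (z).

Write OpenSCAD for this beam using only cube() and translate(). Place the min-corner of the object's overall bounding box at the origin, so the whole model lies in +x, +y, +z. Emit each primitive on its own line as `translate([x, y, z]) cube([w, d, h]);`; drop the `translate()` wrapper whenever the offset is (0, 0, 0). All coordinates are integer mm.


cube([1683, 93, 182]);


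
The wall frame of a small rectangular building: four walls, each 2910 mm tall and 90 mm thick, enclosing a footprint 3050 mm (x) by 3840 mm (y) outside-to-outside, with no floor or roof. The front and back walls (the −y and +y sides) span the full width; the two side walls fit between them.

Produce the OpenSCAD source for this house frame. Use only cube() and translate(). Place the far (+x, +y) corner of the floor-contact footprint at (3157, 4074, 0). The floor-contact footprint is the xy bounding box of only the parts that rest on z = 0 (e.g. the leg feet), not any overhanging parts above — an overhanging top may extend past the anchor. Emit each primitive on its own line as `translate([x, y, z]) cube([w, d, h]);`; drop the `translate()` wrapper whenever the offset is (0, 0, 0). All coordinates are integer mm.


translate([107, 234, 0]) cube([3050, 90, 2910]);
translate([107, 3984, 0]) cube([3050, 90, 2910]);
translate([107, 324, 0]) cube([90, 3660, 2910]);
translate([3067, 324, 0]) cube([90, 3660, 2910]);


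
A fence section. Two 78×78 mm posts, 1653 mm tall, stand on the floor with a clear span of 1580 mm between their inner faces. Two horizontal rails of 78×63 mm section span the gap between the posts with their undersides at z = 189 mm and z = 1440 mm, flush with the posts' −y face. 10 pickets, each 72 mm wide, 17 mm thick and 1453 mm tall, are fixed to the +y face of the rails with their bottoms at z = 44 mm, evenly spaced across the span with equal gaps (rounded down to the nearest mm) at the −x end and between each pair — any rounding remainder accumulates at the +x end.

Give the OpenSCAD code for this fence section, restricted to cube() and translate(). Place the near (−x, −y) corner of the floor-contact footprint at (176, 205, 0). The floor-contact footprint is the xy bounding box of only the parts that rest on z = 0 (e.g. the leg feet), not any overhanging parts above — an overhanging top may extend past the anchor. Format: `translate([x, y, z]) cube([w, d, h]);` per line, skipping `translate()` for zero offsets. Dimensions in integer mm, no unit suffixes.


translate([176, 205, 0]) cube([78, 78, 1653]);
translate([1834, 205, 0]) cube([78, 78, 1653]);
translate([254, 205, 189]) cube([1580, 78, 63]);
translate([254, 205, 1440]) cube([1580, 78, 63]);
translate([332, 283, 44]) cube([72, 17, 1453]);
translate([482, 283, 44]) cube([72, 17, 1453]);
translate([632, 283, 44]) cube([72, 17, 1453]);
translate([782, 283, 44]) cube([72, 17, 1453]);
translate([932, 283, 44]) cube([72, 17, 1453]);
translate([1082, 283, 44]) cube([72, 17, 1453]);
translate([1232, 283, 44]) cube([72, 17, 1453]);
translate([1382, 283, 44]) cube([72, 17, 1453]);
translate([1532, 283, 44]) cube([72, 17, 1453]);
translate([1682, 283, 44]) cube([72, 17, 1453]);


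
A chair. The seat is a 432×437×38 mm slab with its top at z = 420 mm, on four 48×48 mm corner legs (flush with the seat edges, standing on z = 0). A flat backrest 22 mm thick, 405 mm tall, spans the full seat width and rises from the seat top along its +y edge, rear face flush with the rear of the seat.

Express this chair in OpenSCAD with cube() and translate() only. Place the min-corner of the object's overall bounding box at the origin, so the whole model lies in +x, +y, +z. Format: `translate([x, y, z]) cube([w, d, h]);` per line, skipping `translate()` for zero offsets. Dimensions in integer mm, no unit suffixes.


translate([0, 0, 382]) cube([432, 437, 38]);
cube([48, 48, 382]);
translate([384, 0, 0]) cube([48, 48, 382]);
translate([0, 389, 0]) cube([48, 48, 382]);
translate([384, 389, 0]) cube([48, 48, 382]);
translate([0, 415, 420]) cube([432, 22, 405]);


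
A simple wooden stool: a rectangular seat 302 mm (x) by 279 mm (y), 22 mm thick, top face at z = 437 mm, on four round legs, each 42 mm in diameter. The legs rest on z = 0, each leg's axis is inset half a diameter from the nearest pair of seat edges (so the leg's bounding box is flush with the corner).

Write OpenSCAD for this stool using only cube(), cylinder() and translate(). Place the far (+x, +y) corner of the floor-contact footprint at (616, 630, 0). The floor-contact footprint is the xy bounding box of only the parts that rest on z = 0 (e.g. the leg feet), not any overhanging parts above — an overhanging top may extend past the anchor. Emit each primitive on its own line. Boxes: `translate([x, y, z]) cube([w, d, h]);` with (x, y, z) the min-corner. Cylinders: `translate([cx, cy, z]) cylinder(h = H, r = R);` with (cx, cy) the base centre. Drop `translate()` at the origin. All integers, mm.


translate([314, 351, 415]) cube([302, 279, 22]);
translate([335, 372, 0]) cylinder(h = 415, r = 21);
translate([595, 372, 0]) cylinder(h = 415, r = 21);
translate([335, 609, 0]) cylinder(h = 415, r = 21);
translate([595, 609, 0]) cylinder(h = 415, r = 21);


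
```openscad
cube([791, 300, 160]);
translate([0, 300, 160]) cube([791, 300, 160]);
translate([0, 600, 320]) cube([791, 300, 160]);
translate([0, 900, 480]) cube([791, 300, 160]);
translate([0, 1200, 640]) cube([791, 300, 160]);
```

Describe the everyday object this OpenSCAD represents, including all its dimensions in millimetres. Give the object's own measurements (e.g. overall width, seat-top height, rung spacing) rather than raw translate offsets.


A straight staircase of 5 solid steps. Each step is 791 mm wide (x), 300 mm deep (y, the going) and 160 mm tall (the rise). The first step rests on the floor; each subsequent step sits one going further in +y and one rise higher in +z, directly behind and above the previous step with no overlap.


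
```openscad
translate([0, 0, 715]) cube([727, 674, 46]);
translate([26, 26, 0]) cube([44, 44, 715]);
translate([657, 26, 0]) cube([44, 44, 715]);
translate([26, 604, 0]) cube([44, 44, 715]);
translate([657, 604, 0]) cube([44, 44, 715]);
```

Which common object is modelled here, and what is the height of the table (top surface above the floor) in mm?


A table. The table height is 761 mm.

A 727×674×46 slab sits at z = 715 on four 44 mm square posts — a table. The top surface is at 715 + 46 = 761 mm.
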